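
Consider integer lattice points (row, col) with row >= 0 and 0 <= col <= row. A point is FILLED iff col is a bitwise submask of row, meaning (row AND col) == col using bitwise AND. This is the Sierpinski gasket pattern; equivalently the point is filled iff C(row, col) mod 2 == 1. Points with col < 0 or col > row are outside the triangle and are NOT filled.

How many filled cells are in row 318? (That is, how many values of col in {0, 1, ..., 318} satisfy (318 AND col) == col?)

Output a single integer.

Answer: 64

Derivation:
318 in binary = 100111110
popcount(318) = number of 1-bits in 100111110 = 6
A col c satisfies (318 AND c) == c iff every set bit of c is also set in 318; each of the 6 set bits of 318 can independently be on or off in c.
count = 2^6 = 64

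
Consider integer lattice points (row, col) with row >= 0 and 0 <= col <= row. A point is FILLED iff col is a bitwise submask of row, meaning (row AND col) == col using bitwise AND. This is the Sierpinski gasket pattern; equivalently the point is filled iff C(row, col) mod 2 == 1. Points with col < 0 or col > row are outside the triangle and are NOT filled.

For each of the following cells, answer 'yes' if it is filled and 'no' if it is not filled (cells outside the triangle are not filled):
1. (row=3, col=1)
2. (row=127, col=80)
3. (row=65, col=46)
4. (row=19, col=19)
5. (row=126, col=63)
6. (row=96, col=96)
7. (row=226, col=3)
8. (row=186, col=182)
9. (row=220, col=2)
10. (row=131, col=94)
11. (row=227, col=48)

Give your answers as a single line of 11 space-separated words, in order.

(3,1): row=0b11, col=0b1, row AND col = 0b1 = 1; 1 == 1 -> filled
(127,80): row=0b1111111, col=0b1010000, row AND col = 0b1010000 = 80; 80 == 80 -> filled
(65,46): row=0b1000001, col=0b101110, row AND col = 0b0 = 0; 0 != 46 -> empty
(19,19): row=0b10011, col=0b10011, row AND col = 0b10011 = 19; 19 == 19 -> filled
(126,63): row=0b1111110, col=0b111111, row AND col = 0b111110 = 62; 62 != 63 -> empty
(96,96): row=0b1100000, col=0b1100000, row AND col = 0b1100000 = 96; 96 == 96 -> filled
(226,3): row=0b11100010, col=0b11, row AND col = 0b10 = 2; 2 != 3 -> empty
(186,182): row=0b10111010, col=0b10110110, row AND col = 0b10110010 = 178; 178 != 182 -> empty
(220,2): row=0b11011100, col=0b10, row AND col = 0b0 = 0; 0 != 2 -> empty
(131,94): row=0b10000011, col=0b1011110, row AND col = 0b10 = 2; 2 != 94 -> empty
(227,48): row=0b11100011, col=0b110000, row AND col = 0b100000 = 32; 32 != 48 -> empty

Answer: yes yes no yes no yes no no no no no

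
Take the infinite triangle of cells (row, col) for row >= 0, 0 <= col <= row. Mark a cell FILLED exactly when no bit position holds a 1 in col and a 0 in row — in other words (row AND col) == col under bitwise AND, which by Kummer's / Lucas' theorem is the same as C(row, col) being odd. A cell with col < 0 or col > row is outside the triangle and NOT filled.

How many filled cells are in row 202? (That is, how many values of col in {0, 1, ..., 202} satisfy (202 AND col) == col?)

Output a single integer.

Answer: 16

Derivation:
202 in binary = 11001010
popcount(202) = number of 1-bits in 11001010 = 4
A col c satisfies (202 AND c) == c iff every set bit of c is also set in 202; each of the 4 set bits of 202 can independently be on or off in c.
count = 2^4 = 16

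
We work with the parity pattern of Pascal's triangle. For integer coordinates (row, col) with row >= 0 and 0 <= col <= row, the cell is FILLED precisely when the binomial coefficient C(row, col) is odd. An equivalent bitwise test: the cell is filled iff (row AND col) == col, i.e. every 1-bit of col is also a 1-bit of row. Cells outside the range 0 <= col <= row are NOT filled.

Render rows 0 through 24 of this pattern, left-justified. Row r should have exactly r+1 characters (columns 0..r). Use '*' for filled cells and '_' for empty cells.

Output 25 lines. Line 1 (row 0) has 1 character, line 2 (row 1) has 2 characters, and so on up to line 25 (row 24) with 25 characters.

Answer: *
**
*_*
****
*___*
**__**
*_*_*_*
********
*_______*
**______**
*_*_____*_*
****____****
*___*___*___*
**__**__**__**
*_*_*_*_*_*_*_*
****************
*_______________*
**______________**
*_*_____________*_*
****____________****
*___*___________*___*
**__**__________**__**
*_*_*_*_________*_*_*_*
********________********
*_______*_______*_______*

Derivation:
r0=0: *
r1=1: **
r2=10: *_*
r3=11: ****
r4=100: *___*
r5=101: **__**
r6=110: *_*_*_*
r7=111: ********
r8=1000: *_______*
r9=1001: **______**
r10=1010: *_*_____*_*
r11=1011: ****____****
r12=1100: *___*___*___*
r13=1101: **__**__**__**
r14=1110: *_*_*_*_*_*_*_*
r15=1111: ****************
r16=10000: *_______________*
r17=10001: **______________**
r18=10010: *_*_____________*_*
r19=10011: ****____________****
r20=10100: *___*___________*___*
r21=10101: **__**__________**__**
r22=10110: *_*_*_*_________*_*_*_*
r23=10111: ********________********
r24=11000: *_______*_______*_______*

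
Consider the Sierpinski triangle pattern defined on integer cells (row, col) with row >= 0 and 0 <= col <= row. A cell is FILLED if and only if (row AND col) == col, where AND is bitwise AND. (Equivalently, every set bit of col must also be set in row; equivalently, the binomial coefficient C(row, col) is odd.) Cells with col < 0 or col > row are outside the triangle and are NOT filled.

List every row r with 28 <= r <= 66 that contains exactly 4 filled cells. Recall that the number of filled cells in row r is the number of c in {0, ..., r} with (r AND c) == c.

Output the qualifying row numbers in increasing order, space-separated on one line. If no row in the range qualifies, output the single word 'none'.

Row r has 2^popcount(r) filled cells, so we need popcount(r) = log2(4) = 2.
Scan r = 28..66 and keep those with exactly 2 one-bits:
r=28=11100 popcount=3 -> skip
r=29=11101 popcount=4 -> skip
r=30=11110 popcount=4 -> skip
r=31=11111 popcount=5 -> skip
r=32=100000 popcount=1 -> skip
r=33=100001 popcount=2 -> KEEP
r=34=100010 popcount=2 -> KEEP
r=35=100011 popcount=3 -> skip
r=36=100100 popcount=2 -> KEEP
r=37=100101 popcount=3 -> skip
r=38=100110 popcount=3 -> skip
r=39=100111 popcount=4 -> skip
r=40=101000 popcount=2 -> KEEP
r=41=101001 popcount=3 -> skip
r=42=101010 popcount=3 -> skip
r=43=101011 popcount=4 -> skip
r=44=101100 popcount=3 -> skip
r=45=101101 popcount=4 -> skip
r=46=101110 popcount=4 -> skip
r=47=101111 popcount=5 -> skip
r=48=110000 popcount=2 -> KEEP
r=49=110001 popcount=3 -> skip
r=50=110010 popcount=3 -> skip
r=51=110011 popcount=4 -> skip
r=52=110100 popcount=3 -> skip
r=53=110101 popcount=4 -> skip
r=54=110110 popcount=4 -> skip
r=55=110111 popcount=5 -> skip
r=56=111000 popcount=3 -> skip
r=57=111001 popcount=4 -> skip
r=58=111010 popcount=4 -> skip
r=59=111011 popcount=5 -> skip
r=60=111100 popcount=4 -> skip
r=61=111101 popcount=5 -> skip
r=62=111110 popcount=5 -> skip
r=63=111111 popcount=6 -> skip
r=64=1000000 popcount=1 -> skip
r=65=1000001 popcount=2 -> KEEP
r=66=1000010 popcount=2 -> KEEP
Kept rows: 33 34 36 40 48 65 66

Answer: 33 34 36 40 48 65 66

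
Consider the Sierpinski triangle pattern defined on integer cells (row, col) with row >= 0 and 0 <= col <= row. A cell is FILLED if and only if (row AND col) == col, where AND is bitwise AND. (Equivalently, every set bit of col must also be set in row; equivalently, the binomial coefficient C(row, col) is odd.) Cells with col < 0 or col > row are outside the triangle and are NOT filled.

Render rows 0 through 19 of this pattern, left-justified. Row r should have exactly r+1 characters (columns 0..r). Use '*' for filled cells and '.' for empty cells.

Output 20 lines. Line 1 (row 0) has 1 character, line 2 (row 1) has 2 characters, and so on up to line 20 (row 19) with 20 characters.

r0=0: *
r1=1: **
r2=10: *.*
r3=11: ****
r4=100: *...*
r5=101: **..**
r6=110: *.*.*.*
r7=111: ********
r8=1000: *.......*
r9=1001: **......**
r10=1010: *.*.....*.*
r11=1011: ****....****
r12=1100: *...*...*...*
r13=1101: **..**..**..**
r14=1110: *.*.*.*.*.*.*.*
r15=1111: ****************
r16=10000: *...............*
r17=10001: **..............**
r18=10010: *.*.............*.*
r19=10011: ****............****

Answer: *
**
*.*
****
*...*
**..**
*.*.*.*
********
*.......*
**......**
*.*.....*.*
****....****
*...*...*...*
**..**..**..**
*.*.*.*.*.*.*.*
****************
*...............*
**..............**
*.*.............*.*
****............****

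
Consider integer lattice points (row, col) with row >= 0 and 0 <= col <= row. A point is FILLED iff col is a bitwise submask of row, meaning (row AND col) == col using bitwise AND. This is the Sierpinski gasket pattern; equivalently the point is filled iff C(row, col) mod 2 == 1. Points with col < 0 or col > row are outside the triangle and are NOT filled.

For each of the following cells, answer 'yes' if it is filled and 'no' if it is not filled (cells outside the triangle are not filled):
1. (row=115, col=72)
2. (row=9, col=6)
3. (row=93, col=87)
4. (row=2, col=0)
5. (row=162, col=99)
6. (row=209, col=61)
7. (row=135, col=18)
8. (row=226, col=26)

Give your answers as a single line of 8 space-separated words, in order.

(115,72): row=0b1110011, col=0b1001000, row AND col = 0b1000000 = 64; 64 != 72 -> empty
(9,6): row=0b1001, col=0b110, row AND col = 0b0 = 0; 0 != 6 -> empty
(93,87): row=0b1011101, col=0b1010111, row AND col = 0b1010101 = 85; 85 != 87 -> empty
(2,0): row=0b10, col=0b0, row AND col = 0b0 = 0; 0 == 0 -> filled
(162,99): row=0b10100010, col=0b1100011, row AND col = 0b100010 = 34; 34 != 99 -> empty
(209,61): row=0b11010001, col=0b111101, row AND col = 0b10001 = 17; 17 != 61 -> empty
(135,18): row=0b10000111, col=0b10010, row AND col = 0b10 = 2; 2 != 18 -> empty
(226,26): row=0b11100010, col=0b11010, row AND col = 0b10 = 2; 2 != 26 -> empty

Answer: no no no yes no no no no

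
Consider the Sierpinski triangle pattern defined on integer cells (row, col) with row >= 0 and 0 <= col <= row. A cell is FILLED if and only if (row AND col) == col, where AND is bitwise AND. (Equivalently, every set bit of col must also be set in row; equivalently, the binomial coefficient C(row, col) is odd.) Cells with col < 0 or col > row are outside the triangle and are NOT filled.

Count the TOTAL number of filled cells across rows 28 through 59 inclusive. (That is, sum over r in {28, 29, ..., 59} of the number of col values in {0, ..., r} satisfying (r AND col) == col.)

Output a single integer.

r28=11100 pc3: +8 =8
r29=11101 pc4: +16 =24
r30=11110 pc4: +16 =40
r31=11111 pc5: +32 =72
r32=100000 pc1: +2 =74
r33=100001 pc2: +4 =78
r34=100010 pc2: +4 =82
r35=100011 pc3: +8 =90
r36=100100 pc2: +4 =94
r37=100101 pc3: +8 =102
r38=100110 pc3: +8 =110
r39=100111 pc4: +16 =126
r40=101000 pc2: +4 =130
r41=101001 pc3: +8 =138
r42=101010 pc3: +8 =146
r43=101011 pc4: +16 =162
r44=101100 pc3: +8 =170
r45=101101 pc4: +16 =186
r46=101110 pc4: +16 =202
r47=101111 pc5: +32 =234
r48=110000 pc2: +4 =238
r49=110001 pc3: +8 =246
r50=110010 pc3: +8 =254
r51=110011 pc4: +16 =270
r52=110100 pc3: +8 =278
r53=110101 pc4: +16 =294
r54=110110 pc4: +16 =310
r55=110111 pc5: +32 =342
r56=111000 pc3: +8 =350
r57=111001 pc4: +16 =366
r58=111010 pc4: +16 =382
r59=111011 pc5: +32 =414

Answer: 414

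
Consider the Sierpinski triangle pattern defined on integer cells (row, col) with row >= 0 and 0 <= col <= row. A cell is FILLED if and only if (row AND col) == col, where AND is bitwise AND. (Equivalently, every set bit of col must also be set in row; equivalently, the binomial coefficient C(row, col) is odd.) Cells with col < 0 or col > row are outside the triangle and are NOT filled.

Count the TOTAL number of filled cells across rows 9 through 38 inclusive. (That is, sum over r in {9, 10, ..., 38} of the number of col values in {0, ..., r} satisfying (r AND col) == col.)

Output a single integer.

r9=1001 pc2: +4 =4
r10=1010 pc2: +4 =8
r11=1011 pc3: +8 =16
r12=1100 pc2: +4 =20
r13=1101 pc3: +8 =28
r14=1110 pc3: +8 =36
r15=1111 pc4: +16 =52
r16=10000 pc1: +2 =54
r17=10001 pc2: +4 =58
r18=10010 pc2: +4 =62
r19=10011 pc3: +8 =70
r20=10100 pc2: +4 =74
r21=10101 pc3: +8 =82
r22=10110 pc3: +8 =90
r23=10111 pc4: +16 =106
r24=11000 pc2: +4 =110
r25=11001 pc3: +8 =118
r26=11010 pc3: +8 =126
r27=11011 pc4: +16 =142
r28=11100 pc3: +8 =150
r29=11101 pc4: +16 =166
r30=11110 pc4: +16 =182
r31=11111 pc5: +32 =214
r32=100000 pc1: +2 =216
r33=100001 pc2: +4 =220
r34=100010 pc2: +4 =224
r35=100011 pc3: +8 =232
r36=100100 pc2: +4 =236
r37=100101 pc3: +8 =244
r38=100110 pc3: +8 =252

Answer: 252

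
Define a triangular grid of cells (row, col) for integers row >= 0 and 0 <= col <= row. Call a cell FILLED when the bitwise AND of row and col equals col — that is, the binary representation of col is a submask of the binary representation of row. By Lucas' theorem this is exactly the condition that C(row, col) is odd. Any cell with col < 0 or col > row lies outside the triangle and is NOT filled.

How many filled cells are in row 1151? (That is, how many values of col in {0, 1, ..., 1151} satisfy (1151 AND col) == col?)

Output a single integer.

1151 in binary = 10001111111
popcount(1151) = number of 1-bits in 10001111111 = 8
A col c satisfies (1151 AND c) == c iff every set bit of c is also set in 1151; each of the 8 set bits of 1151 can independently be on or off in c.
count = 2^8 = 256

Answer: 256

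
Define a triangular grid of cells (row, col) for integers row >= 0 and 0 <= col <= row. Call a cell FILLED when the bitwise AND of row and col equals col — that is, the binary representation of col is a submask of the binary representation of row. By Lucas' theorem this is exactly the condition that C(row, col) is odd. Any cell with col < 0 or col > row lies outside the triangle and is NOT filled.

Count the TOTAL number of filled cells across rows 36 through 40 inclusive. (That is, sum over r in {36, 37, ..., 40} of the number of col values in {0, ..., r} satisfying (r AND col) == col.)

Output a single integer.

Answer: 40

Derivation:
r36=100100 pc2: +4 =4
r37=100101 pc3: +8 =12
r38=100110 pc3: +8 =20
r39=100111 pc4: +16 =36
r40=101000 pc2: +4 =40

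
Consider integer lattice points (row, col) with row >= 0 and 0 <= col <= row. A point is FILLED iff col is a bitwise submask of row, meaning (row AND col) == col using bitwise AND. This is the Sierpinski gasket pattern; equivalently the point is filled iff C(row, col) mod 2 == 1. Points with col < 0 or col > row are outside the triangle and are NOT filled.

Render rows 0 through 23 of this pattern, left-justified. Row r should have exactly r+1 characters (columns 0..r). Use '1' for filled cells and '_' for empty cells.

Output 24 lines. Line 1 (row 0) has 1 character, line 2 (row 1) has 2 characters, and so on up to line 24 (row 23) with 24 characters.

Answer: 1
11
1_1
1111
1___1
11__11
1_1_1_1
11111111
1_______1
11______11
1_1_____1_1
1111____1111
1___1___1___1
11__11__11__11
1_1_1_1_1_1_1_1
1111111111111111
1_______________1
11______________11
1_1_____________1_1
1111____________1111
1___1___________1___1
11__11__________11__11
1_1_1_1_________1_1_1_1
11111111________11111111

Derivation:
r0=0: 1
r1=1: 11
r2=10: 1_1
r3=11: 1111
r4=100: 1___1
r5=101: 11__11
r6=110: 1_1_1_1
r7=111: 11111111
r8=1000: 1_______1
r9=1001: 11______11
r10=1010: 1_1_____1_1
r11=1011: 1111____1111
r12=1100: 1___1___1___1
r13=1101: 11__11__11__11
r14=1110: 1_1_1_1_1_1_1_1
r15=1111: 1111111111111111
r16=10000: 1_______________1
r17=10001: 11______________11
r18=10010: 1_1_____________1_1
r19=10011: 1111____________1111
r20=10100: 1___1___________1___1
r21=10101: 11__11__________11__11
r22=10110: 1_1_1_1_________1_1_1_1
r23=10111: 11111111________11111111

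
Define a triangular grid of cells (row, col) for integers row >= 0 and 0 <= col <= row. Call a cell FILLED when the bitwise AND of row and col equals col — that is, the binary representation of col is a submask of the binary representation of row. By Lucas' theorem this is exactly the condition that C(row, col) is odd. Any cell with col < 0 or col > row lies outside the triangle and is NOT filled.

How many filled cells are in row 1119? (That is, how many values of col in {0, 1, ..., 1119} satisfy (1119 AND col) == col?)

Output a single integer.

1119 in binary = 10001011111
popcount(1119) = number of 1-bits in 10001011111 = 7
A col c satisfies (1119 AND c) == c iff every set bit of c is also set in 1119; each of the 7 set bits of 1119 can independently be on or off in c.
count = 2^7 = 128

Answer: 128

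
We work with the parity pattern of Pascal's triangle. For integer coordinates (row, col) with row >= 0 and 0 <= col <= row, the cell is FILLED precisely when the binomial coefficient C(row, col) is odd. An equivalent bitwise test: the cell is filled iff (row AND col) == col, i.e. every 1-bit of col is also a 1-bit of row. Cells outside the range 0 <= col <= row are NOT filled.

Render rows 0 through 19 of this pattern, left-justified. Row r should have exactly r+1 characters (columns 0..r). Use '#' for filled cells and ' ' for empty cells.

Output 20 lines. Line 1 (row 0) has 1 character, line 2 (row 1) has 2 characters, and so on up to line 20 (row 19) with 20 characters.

Answer: #
##
# #
####
#   #
##  ##
# # # #
########
#       #
##      ##
# #     # #
####    ####
#   #   #   #
##  ##  ##  ##
# # # # # # # #
################
#               #
##              ##
# #             # #
####            ####

Derivation:
r0=0: #
r1=1: ##
r2=10: # #
r3=11: ####
r4=100: #   #
r5=101: ##  ##
r6=110: # # # #
r7=111: ########
r8=1000: #       #
r9=1001: ##      ##
r10=1010: # #     # #
r11=1011: ####    ####
r12=1100: #   #   #   #
r13=1101: ##  ##  ##  ##
r14=1110: # # # # # # # #
r15=1111: ################
r16=10000: #               #
r17=10001: ##              ##
r18=10010: # #             # #
r19=10011: ####            ####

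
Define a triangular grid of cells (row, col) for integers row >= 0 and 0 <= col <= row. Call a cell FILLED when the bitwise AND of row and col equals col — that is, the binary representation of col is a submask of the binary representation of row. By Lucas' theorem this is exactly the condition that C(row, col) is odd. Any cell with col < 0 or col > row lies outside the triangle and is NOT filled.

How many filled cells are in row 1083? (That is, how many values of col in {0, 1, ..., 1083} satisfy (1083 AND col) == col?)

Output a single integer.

Answer: 64

Derivation:
1083 in binary = 10000111011
popcount(1083) = number of 1-bits in 10000111011 = 6
A col c satisfies (1083 AND c) == c iff every set bit of c is also set in 1083; each of the 6 set bits of 1083 can independently be on or off in c.
count = 2^6 = 64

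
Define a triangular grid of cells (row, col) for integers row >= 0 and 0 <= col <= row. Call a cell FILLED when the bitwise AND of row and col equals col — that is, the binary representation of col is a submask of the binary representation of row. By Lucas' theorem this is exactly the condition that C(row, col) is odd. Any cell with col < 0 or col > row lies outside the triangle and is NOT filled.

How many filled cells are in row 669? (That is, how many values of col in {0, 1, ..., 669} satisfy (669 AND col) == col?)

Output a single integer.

669 in binary = 1010011101
popcount(669) = number of 1-bits in 1010011101 = 6
A col c satisfies (669 AND c) == c iff every set bit of c is also set in 669; each of the 6 set bits of 669 can independently be on or off in c.
count = 2^6 = 64

Answer: 64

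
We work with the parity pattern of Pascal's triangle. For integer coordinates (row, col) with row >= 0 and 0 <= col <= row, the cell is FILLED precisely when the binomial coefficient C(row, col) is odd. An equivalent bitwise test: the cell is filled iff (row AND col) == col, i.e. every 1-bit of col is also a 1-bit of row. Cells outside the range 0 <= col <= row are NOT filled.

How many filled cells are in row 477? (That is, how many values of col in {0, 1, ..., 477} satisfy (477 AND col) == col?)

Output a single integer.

477 in binary = 111011101
popcount(477) = number of 1-bits in 111011101 = 7
A col c satisfies (477 AND c) == c iff every set bit of c is also set in 477; each of the 7 set bits of 477 can independently be on or off in c.
count = 2^7 = 128

Answer: 128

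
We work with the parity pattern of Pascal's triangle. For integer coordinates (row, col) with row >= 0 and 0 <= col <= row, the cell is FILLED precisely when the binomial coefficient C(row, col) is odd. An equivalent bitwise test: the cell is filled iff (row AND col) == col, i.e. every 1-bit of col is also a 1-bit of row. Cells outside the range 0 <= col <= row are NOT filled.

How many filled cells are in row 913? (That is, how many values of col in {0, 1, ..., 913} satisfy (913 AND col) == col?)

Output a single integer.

913 in binary = 1110010001
popcount(913) = number of 1-bits in 1110010001 = 5
A col c satisfies (913 AND c) == c iff every set bit of c is also set in 913; each of the 5 set bits of 913 can independently be on or off in c.
count = 2^5 = 32

Answer: 32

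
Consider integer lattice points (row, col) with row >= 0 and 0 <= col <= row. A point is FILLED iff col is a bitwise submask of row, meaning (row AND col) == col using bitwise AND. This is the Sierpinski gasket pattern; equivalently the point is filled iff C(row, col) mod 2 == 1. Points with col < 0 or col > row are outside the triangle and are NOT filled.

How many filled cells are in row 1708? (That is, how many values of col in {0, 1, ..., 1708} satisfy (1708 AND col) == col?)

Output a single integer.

1708 in binary = 11010101100
popcount(1708) = number of 1-bits in 11010101100 = 6
A col c satisfies (1708 AND c) == c iff every set bit of c is also set in 1708; each of the 6 set bits of 1708 can independently be on or off in c.
count = 2^6 = 64

Answer: 64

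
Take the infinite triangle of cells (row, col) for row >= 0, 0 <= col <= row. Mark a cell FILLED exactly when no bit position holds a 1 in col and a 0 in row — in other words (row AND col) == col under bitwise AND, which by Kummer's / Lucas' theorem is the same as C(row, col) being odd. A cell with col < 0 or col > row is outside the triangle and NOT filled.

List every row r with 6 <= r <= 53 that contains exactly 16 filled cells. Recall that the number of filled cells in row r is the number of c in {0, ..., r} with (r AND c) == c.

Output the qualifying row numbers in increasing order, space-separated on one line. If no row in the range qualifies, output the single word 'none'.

Row r has 2^popcount(r) filled cells, so we need popcount(r) = log2(16) = 4.
Scan r = 6..53 and keep those with exactly 4 one-bits:
r=6=110 popcount=2 -> skip
r=7=111 popcount=3 -> skip
r=8=1000 popcount=1 -> skip
r=9=1001 popcount=2 -> skip
r=10=1010 popcount=2 -> skip
r=11=1011 popcount=3 -> skip
r=12=1100 popcount=2 -> skip
r=13=1101 popcount=3 -> skip
r=14=1110 popcount=3 -> skip
r=15=1111 popcount=4 -> KEEP
r=16=10000 popcount=1 -> skip
r=17=10001 popcount=2 -> skip
r=18=10010 popcount=2 -> skip
r=19=10011 popcount=3 -> skip
r=20=10100 popcount=2 -> skip
r=21=10101 popcount=3 -> skip
r=22=10110 popcount=3 -> skip
r=23=10111 popcount=4 -> KEEP
r=24=11000 popcount=2 -> skip
r=25=11001 popcount=3 -> skip
r=26=11010 popcount=3 -> skip
r=27=11011 popcount=4 -> KEEP
r=28=11100 popcount=3 -> skip
r=29=11101 popcount=4 -> KEEP
r=30=11110 popcount=4 -> KEEP
r=31=11111 popcount=5 -> skip
r=32=100000 popcount=1 -> skip
r=33=100001 popcount=2 -> skip
r=34=100010 popcount=2 -> skip
r=35=100011 popcount=3 -> skip
r=36=100100 popcount=2 -> skip
r=37=100101 popcount=3 -> skip
r=38=100110 popcount=3 -> skip
r=39=100111 popcount=4 -> KEEP
r=40=101000 popcount=2 -> skip
r=41=101001 popcount=3 -> skip
r=42=101010 popcount=3 -> skip
r=43=101011 popcount=4 -> KEEP
r=44=101100 popcount=3 -> skip
r=45=101101 popcount=4 -> KEEP
r=46=101110 popcount=4 -> KEEP
r=47=101111 popcount=5 -> skip
r=48=110000 popcount=2 -> skip
r=49=110001 popcount=3 -> skip
r=50=110010 popcount=3 -> skip
r=51=110011 popcount=4 -> KEEP
r=52=110100 popcount=3 -> skip
r=53=110101 popcount=4 -> KEEP
Kept rows: 15 23 27 29 30 39 43 45 46 51 53

Answer: 15 23 27 29 30 39 43 45 46 51 53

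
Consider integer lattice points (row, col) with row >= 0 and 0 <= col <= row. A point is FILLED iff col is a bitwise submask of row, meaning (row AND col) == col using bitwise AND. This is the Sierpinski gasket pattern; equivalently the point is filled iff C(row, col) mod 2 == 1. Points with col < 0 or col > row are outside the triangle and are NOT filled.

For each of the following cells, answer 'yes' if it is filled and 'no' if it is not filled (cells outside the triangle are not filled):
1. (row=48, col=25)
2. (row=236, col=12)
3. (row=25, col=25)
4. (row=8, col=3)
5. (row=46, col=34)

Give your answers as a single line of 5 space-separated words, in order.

(48,25): row=0b110000, col=0b11001, row AND col = 0b10000 = 16; 16 != 25 -> empty
(236,12): row=0b11101100, col=0b1100, row AND col = 0b1100 = 12; 12 == 12 -> filled
(25,25): row=0b11001, col=0b11001, row AND col = 0b11001 = 25; 25 == 25 -> filled
(8,3): row=0b1000, col=0b11, row AND col = 0b0 = 0; 0 != 3 -> empty
(46,34): row=0b101110, col=0b100010, row AND col = 0b100010 = 34; 34 == 34 -> filled

Answer: no yes yes no yes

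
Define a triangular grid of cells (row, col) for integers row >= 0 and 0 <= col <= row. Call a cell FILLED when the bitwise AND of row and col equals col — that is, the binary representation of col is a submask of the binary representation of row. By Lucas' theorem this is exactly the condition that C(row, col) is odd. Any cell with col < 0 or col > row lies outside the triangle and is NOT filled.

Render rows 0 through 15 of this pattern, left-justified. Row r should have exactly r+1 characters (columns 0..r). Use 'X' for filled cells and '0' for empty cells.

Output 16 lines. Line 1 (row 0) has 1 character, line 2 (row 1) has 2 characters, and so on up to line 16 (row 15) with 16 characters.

Answer: X
XX
X0X
XXXX
X000X
XX00XX
X0X0X0X
XXXXXXXX
X0000000X
XX000000XX
X0X00000X0X
XXXX0000XXXX
X000X000X000X
XX00XX00XX00XX
X0X0X0X0X0X0X0X
XXXXXXXXXXXXXXXX

Derivation:
r0=0: X
r1=1: XX
r2=10: X0X
r3=11: XXXX
r4=100: X000X
r5=101: XX00XX
r6=110: X0X0X0X
r7=111: XXXXXXXX
r8=1000: X0000000X
r9=1001: XX000000XX
r10=1010: X0X00000X0X
r11=1011: XXXX0000XXXX
r12=1100: X000X000X000X
r13=1101: XX00XX00XX00XX
r14=1110: X0X0X0X0X0X0X0X
r15=1111: XXXXXXXXXXXXXXXX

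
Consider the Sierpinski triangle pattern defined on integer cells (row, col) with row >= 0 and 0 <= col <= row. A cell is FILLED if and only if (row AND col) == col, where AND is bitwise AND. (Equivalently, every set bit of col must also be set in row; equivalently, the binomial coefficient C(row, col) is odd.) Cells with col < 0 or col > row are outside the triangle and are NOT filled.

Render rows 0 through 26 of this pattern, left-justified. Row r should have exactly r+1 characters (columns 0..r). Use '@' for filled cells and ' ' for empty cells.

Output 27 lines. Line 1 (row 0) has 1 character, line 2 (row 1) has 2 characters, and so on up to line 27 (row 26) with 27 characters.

r0=0: @
r1=1: @@
r2=10: @ @
r3=11: @@@@
r4=100: @   @
r5=101: @@  @@
r6=110: @ @ @ @
r7=111: @@@@@@@@
r8=1000: @       @
r9=1001: @@      @@
r10=1010: @ @     @ @
r11=1011: @@@@    @@@@
r12=1100: @   @   @   @
r13=1101: @@  @@  @@  @@
r14=1110: @ @ @ @ @ @ @ @
r15=1111: @@@@@@@@@@@@@@@@
r16=10000: @               @
r17=10001: @@              @@
r18=10010: @ @             @ @
r19=10011: @@@@            @@@@
r20=10100: @   @           @   @
r21=10101: @@  @@          @@  @@
r22=10110: @ @ @ @         @ @ @ @
r23=10111: @@@@@@@@        @@@@@@@@
r24=11000: @       @       @       @
r25=11001: @@      @@      @@      @@
r26=11010: @ @     @ @     @ @     @ @

Answer: @
@@
@ @
@@@@
@   @
@@  @@
@ @ @ @
@@@@@@@@
@       @
@@      @@
@ @     @ @
@@@@    @@@@
@   @   @   @
@@  @@  @@  @@
@ @ @ @ @ @ @ @
@@@@@@@@@@@@@@@@
@               @
@@              @@
@ @             @ @
@@@@            @@@@
@   @           @   @
@@  @@          @@  @@
@ @ @ @         @ @ @ @
@@@@@@@@        @@@@@@@@
@       @       @       @
@@      @@      @@      @@
@ @     @ @     @ @     @ @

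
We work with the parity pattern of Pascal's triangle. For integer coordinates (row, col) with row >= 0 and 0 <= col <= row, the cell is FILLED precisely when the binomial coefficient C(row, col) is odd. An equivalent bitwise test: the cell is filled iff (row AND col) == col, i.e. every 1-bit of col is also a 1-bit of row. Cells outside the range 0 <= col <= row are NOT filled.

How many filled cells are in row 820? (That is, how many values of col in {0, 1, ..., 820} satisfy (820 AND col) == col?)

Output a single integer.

820 in binary = 1100110100
popcount(820) = number of 1-bits in 1100110100 = 5
A col c satisfies (820 AND c) == c iff every set bit of c is also set in 820; each of the 5 set bits of 820 can independently be on or off in c.
count = 2^5 = 32

Answer: 32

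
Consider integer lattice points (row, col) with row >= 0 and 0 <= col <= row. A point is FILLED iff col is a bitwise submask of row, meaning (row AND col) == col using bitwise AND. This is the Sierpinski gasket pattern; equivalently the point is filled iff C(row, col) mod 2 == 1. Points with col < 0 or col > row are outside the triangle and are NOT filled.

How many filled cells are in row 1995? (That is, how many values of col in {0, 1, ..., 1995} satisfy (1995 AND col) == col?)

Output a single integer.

1995 in binary = 11111001011
popcount(1995) = number of 1-bits in 11111001011 = 8
A col c satisfies (1995 AND c) == c iff every set bit of c is also set in 1995; each of the 8 set bits of 1995 can independently be on or off in c.
count = 2^8 = 256

Answer: 256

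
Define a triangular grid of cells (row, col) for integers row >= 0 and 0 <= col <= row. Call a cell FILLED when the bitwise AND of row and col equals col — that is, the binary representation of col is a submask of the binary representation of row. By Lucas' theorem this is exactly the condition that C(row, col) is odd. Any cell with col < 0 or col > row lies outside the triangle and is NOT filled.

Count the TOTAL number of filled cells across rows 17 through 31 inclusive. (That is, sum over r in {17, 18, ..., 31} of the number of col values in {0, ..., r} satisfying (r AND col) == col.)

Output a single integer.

r17=10001 pc2: +4 =4
r18=10010 pc2: +4 =8
r19=10011 pc3: +8 =16
r20=10100 pc2: +4 =20
r21=10101 pc3: +8 =28
r22=10110 pc3: +8 =36
r23=10111 pc4: +16 =52
r24=11000 pc2: +4 =56
r25=11001 pc3: +8 =64
r26=11010 pc3: +8 =72
r27=11011 pc4: +16 =88
r28=11100 pc3: +8 =96
r29=11101 pc4: +16 =112
r30=11110 pc4: +16 =128
r31=11111 pc5: +32 =160

Answer: 160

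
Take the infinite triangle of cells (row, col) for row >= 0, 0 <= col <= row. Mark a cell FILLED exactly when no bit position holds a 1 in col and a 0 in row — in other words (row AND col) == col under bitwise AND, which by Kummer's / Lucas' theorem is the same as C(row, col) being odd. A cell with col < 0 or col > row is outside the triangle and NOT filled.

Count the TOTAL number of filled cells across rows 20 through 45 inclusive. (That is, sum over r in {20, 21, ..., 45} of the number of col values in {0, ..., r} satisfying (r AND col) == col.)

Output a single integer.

Answer: 258

Derivation:
r20=10100 pc2: +4 =4
r21=10101 pc3: +8 =12
r22=10110 pc3: +8 =20
r23=10111 pc4: +16 =36
r24=11000 pc2: +4 =40
r25=11001 pc3: +8 =48
r26=11010 pc3: +8 =56
r27=11011 pc4: +16 =72
r28=11100 pc3: +8 =80
r29=11101 pc4: +16 =96
r30=11110 pc4: +16 =112
r31=11111 pc5: +32 =144
r32=100000 pc1: +2 =146
r33=100001 pc2: +4 =150
r34=100010 pc2: +4 =154
r35=100011 pc3: +8 =162
r36=100100 pc2: +4 =166
r37=100101 pc3: +8 =174
r38=100110 pc3: +8 =182
r39=100111 pc4: +16 =198
r40=101000 pc2: +4 =202
r41=101001 pc3: +8 =210
r42=101010 pc3: +8 =218
r43=101011 pc4: +16 =234
r44=101100 pc3: +8 =242
r45=101101 pc4: +16 =258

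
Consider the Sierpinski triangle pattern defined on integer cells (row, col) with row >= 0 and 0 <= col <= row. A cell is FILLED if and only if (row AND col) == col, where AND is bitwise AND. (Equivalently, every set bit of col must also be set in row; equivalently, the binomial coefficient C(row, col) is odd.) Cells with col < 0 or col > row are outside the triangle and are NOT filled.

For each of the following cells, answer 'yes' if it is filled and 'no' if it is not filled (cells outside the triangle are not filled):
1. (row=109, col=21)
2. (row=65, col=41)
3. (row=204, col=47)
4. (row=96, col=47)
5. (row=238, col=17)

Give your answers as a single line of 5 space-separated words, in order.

Answer: no no no no no

Derivation:
(109,21): row=0b1101101, col=0b10101, row AND col = 0b101 = 5; 5 != 21 -> empty
(65,41): row=0b1000001, col=0b101001, row AND col = 0b1 = 1; 1 != 41 -> empty
(204,47): row=0b11001100, col=0b101111, row AND col = 0b1100 = 12; 12 != 47 -> empty
(96,47): row=0b1100000, col=0b101111, row AND col = 0b100000 = 32; 32 != 47 -> empty
(238,17): row=0b11101110, col=0b10001, row AND col = 0b0 = 0; 0 != 17 -> empty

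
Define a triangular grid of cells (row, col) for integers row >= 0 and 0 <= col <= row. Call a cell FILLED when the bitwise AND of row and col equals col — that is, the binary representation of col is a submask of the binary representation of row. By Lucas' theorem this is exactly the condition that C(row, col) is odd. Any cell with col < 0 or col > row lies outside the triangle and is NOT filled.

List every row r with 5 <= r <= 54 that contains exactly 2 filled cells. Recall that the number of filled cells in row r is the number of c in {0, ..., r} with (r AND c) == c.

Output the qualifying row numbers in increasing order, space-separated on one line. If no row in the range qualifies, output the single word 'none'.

Row r has 2^popcount(r) filled cells, so we need popcount(r) = log2(2) = 1.
Scan r = 5..54 and keep those with exactly 1 one-bits:
r=5=101 popcount=2 -> skip
r=6=110 popcount=2 -> skip
r=7=111 popcount=3 -> skip
r=8=1000 popcount=1 -> KEEP
r=9=1001 popcount=2 -> skip
r=10=1010 popcount=2 -> skip
r=11=1011 popcount=3 -> skip
r=12=1100 popcount=2 -> skip
r=13=1101 popcount=3 -> skip
r=14=1110 popcount=3 -> skip
r=15=1111 popcount=4 -> skip
r=16=10000 popcount=1 -> KEEP
r=17=10001 popcount=2 -> skip
r=18=10010 popcount=2 -> skip
r=19=10011 popcount=3 -> skip
r=20=10100 popcount=2 -> skip
r=21=10101 popcount=3 -> skip
r=22=10110 popcount=3 -> skip
r=23=10111 popcount=4 -> skip
r=24=11000 popcount=2 -> skip
r=25=11001 popcount=3 -> skip
r=26=11010 popcount=3 -> skip
r=27=11011 popcount=4 -> skip
r=28=11100 popcount=3 -> skip
r=29=11101 popcount=4 -> skip
r=30=11110 popcount=4 -> skip
r=31=11111 popcount=5 -> skip
r=32=100000 popcount=1 -> KEEP
r=33=100001 popcount=2 -> skip
r=34=100010 popcount=2 -> skip
r=35=100011 popcount=3 -> skip
r=36=100100 popcount=2 -> skip
r=37=100101 popcount=3 -> skip
r=38=100110 popcount=3 -> skip
r=39=100111 popcount=4 -> skip
r=40=101000 popcount=2 -> skip
r=41=101001 popcount=3 -> skip
r=42=101010 popcount=3 -> skip
r=43=101011 popcount=4 -> skip
r=44=101100 popcount=3 -> skip
r=45=101101 popcount=4 -> skip
r=46=101110 popcount=4 -> skip
r=47=101111 popcount=5 -> skip
r=48=110000 popcount=2 -> skip
r=49=110001 popcount=3 -> skip
r=50=110010 popcount=3 -> skip
r=51=110011 popcount=4 -> skip
r=52=110100 popcount=3 -> skip
r=53=110101 popcount=4 -> skip
r=54=110110 popcount=4 -> skip
Kept rows: 8 16 32

Answer: 8 16 32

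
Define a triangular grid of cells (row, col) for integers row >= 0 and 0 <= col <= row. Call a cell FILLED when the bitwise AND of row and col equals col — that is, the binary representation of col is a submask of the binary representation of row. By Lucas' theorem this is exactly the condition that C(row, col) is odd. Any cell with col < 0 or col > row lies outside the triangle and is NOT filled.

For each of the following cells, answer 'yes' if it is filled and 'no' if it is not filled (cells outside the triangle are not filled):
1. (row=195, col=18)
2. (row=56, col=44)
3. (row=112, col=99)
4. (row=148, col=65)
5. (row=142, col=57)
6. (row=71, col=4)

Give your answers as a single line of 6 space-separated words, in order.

(195,18): row=0b11000011, col=0b10010, row AND col = 0b10 = 2; 2 != 18 -> empty
(56,44): row=0b111000, col=0b101100, row AND col = 0b101000 = 40; 40 != 44 -> empty
(112,99): row=0b1110000, col=0b1100011, row AND col = 0b1100000 = 96; 96 != 99 -> empty
(148,65): row=0b10010100, col=0b1000001, row AND col = 0b0 = 0; 0 != 65 -> empty
(142,57): row=0b10001110, col=0b111001, row AND col = 0b1000 = 8; 8 != 57 -> empty
(71,4): row=0b1000111, col=0b100, row AND col = 0b100 = 4; 4 == 4 -> filled

Answer: no no no no no yes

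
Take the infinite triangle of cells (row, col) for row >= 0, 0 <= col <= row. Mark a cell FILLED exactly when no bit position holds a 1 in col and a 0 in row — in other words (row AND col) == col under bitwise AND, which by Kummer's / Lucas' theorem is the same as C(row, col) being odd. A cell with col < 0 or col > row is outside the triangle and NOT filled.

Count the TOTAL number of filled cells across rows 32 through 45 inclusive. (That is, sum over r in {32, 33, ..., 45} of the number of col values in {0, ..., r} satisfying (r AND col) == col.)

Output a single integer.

Answer: 114

Derivation:
r32=100000 pc1: +2 =2
r33=100001 pc2: +4 =6
r34=100010 pc2: +4 =10
r35=100011 pc3: +8 =18
r36=100100 pc2: +4 =22
r37=100101 pc3: +8 =30
r38=100110 pc3: +8 =38
r39=100111 pc4: +16 =54
r40=101000 pc2: +4 =58
r41=101001 pc3: +8 =66
r42=101010 pc3: +8 =74
r43=101011 pc4: +16 =90
r44=101100 pc3: +8 =98
r45=101101 pc4: +16 =114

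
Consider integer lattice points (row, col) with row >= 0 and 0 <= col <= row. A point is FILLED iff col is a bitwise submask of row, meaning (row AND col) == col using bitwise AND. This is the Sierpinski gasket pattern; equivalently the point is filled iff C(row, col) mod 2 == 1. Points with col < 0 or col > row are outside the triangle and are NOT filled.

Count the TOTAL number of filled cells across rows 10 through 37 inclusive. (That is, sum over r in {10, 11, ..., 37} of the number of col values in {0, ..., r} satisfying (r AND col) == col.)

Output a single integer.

r10=1010 pc2: +4 =4
r11=1011 pc3: +8 =12
r12=1100 pc2: +4 =16
r13=1101 pc3: +8 =24
r14=1110 pc3: +8 =32
r15=1111 pc4: +16 =48
r16=10000 pc1: +2 =50
r17=10001 pc2: +4 =54
r18=10010 pc2: +4 =58
r19=10011 pc3: +8 =66
r20=10100 pc2: +4 =70
r21=10101 pc3: +8 =78
r22=10110 pc3: +8 =86
r23=10111 pc4: +16 =102
r24=11000 pc2: +4 =106
r25=11001 pc3: +8 =114
r26=11010 pc3: +8 =122
r27=11011 pc4: +16 =138
r28=11100 pc3: +8 =146
r29=11101 pc4: +16 =162
r30=11110 pc4: +16 =178
r31=11111 pc5: +32 =210
r32=100000 pc1: +2 =212
r33=100001 pc2: +4 =216
r34=100010 pc2: +4 =220
r35=100011 pc3: +8 =228
r36=100100 pc2: +4 =232
r37=100101 pc3: +8 =240

Answer: 240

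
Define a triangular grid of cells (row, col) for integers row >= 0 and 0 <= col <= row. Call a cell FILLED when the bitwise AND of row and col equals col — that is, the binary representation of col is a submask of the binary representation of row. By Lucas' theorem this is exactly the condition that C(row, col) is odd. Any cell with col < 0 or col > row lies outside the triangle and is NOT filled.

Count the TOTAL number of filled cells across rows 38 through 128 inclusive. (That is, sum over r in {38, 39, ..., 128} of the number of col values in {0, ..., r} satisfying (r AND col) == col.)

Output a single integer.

r38=100110 pc3: +8 =8
r39=100111 pc4: +16 =24
r40=101000 pc2: +4 =28
r41=101001 pc3: +8 =36
r42=101010 pc3: +8 =44
r43=101011 pc4: +16 =60
r44=101100 pc3: +8 =68
r45=101101 pc4: +16 =84
r46=101110 pc4: +16 =100
r47=101111 pc5: +32 =132
r48=110000 pc2: +4 =136
r49=110001 pc3: +8 =144
r50=110010 pc3: +8 =152
r51=110011 pc4: +16 =168
r52=110100 pc3: +8 =176
r53=110101 pc4: +16 =192
r54=110110 pc4: +16 =208
r55=110111 pc5: +32 =240
r56=111000 pc3: +8 =248
r57=111001 pc4: +16 =264
r58=111010 pc4: +16 =280
r59=111011 pc5: +32 =312
r60=111100 pc4: +16 =328
r61=111101 pc5: +32 =360
r62=111110 pc5: +32 =392
r63=111111 pc6: +64 =456
r64=1000000 pc1: +2 =458
r65=1000001 pc2: +4 =462
r66=1000010 pc2: +4 =466
r67=1000011 pc3: +8 =474
r68=1000100 pc2: +4 =478
r69=1000101 pc3: +8 =486
r70=1000110 pc3: +8 =494
r71=1000111 pc4: +16 =510
r72=1001000 pc2: +4 =514
r73=1001001 pc3: +8 =522
r74=1001010 pc3: +8 =530
r75=1001011 pc4: +16 =546
r76=1001100 pc3: +8 =554
r77=1001101 pc4: +16 =570
r78=1001110 pc4: +16 =586
r79=1001111 pc5: +32 =618
r80=1010000 pc2: +4 =622
r81=1010001 pc3: +8 =630
r82=1010010 pc3: +8 =638
r83=1010011 pc4: +16 =654
r84=1010100 pc3: +8 =662
r85=1010101 pc4: +16 =678
r86=1010110 pc4: +16 =694
r87=1010111 pc5: +32 =726
r88=1011000 pc3: +8 =734
r89=1011001 pc4: +16 =750
r90=1011010 pc4: +16 =766
r91=1011011 pc5: +32 =798
r92=1011100 pc4: +16 =814
r93=1011101 pc5: +32 =846
r94=1011110 pc5: +32 =878
r95=1011111 pc6: +64 =942
r96=1100000 pc2: +4 =946
r97=1100001 pc3: +8 =954
r98=1100010 pc3: +8 =962
r99=1100011 pc4: +16 =978
r100=1100100 pc3: +8 =986
r101=1100101 pc4: +16 =1002
r102=1100110 pc4: +16 =1018
r103=1100111 pc5: +32 =1050
r104=1101000 pc3: +8 =1058
r105=1101001 pc4: +16 =1074
r106=1101010 pc4: +16 =1090
r107=1101011 pc5: +32 =1122
r108=1101100 pc4: +16 =1138
r109=1101101 pc5: +32 =1170
r110=1101110 pc5: +32 =1202
r111=1101111 pc6: +64 =1266
r112=1110000 pc3: +8 =1274
r113=1110001 pc4: +16 =1290
r114=1110010 pc4: +16 =1306
r115=1110011 pc5: +32 =1338
r116=1110100 pc4: +16 =1354
r117=1110101 pc5: +32 =1386
r118=1110110 pc5: +32 =1418
r119=1110111 pc6: +64 =1482
r120=1111000 pc4: +16 =1498
r121=1111001 pc5: +32 =1530
r122=1111010 pc5: +32 =1562
r123=1111011 pc6: +64 =1626
r124=1111100 pc5: +32 =1658
r125=1111101 pc6: +64 =1722
r126=1111110 pc6: +64 =1786
r127=1111111 pc7: +128 =1914
r128=10000000 pc1: +2 =1916

Answer: 1916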